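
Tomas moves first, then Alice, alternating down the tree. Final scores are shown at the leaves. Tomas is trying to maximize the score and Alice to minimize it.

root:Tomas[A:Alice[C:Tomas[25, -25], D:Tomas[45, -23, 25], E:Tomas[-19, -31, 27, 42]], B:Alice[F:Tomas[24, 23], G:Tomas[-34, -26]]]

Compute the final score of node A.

25

C (Tomas): max(25, -25) = 25
D (Tomas): max(45, -23, 25) = 45
E (Tomas): max(-19, -31, 27, 42) = 42
A (Alice): min(25, 45, 42) = 25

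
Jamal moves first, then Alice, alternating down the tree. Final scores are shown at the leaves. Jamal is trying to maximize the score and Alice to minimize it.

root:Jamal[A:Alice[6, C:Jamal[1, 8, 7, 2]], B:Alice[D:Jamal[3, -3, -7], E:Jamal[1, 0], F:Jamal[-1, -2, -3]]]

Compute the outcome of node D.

3

D (Jamal): max(3, -3, -7) = 3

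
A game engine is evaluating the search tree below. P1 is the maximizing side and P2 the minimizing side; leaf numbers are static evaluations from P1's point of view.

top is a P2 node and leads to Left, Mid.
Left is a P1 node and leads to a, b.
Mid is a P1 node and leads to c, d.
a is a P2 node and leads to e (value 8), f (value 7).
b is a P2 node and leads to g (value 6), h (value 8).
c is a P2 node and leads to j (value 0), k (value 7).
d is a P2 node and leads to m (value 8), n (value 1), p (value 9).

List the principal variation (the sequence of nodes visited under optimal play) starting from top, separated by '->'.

top -> Mid -> d -> n

a (P2): min(8, 7) = 7
b (P2): min(6, 8) = 6
Left (P1): max(7, 6) = 7
c (P2): min(0, 7) = 0
d (P2): min(8, 1, 9) = 1
Mid (P1): max(0, 1) = 1
top (P2): min(7, 1) = 1
At top, P2 picks Mid (lowest: 1).
At Mid, P1 picks d (highest: 1).
At d, P2 picks n (lowest: 1).
Terminal value 1.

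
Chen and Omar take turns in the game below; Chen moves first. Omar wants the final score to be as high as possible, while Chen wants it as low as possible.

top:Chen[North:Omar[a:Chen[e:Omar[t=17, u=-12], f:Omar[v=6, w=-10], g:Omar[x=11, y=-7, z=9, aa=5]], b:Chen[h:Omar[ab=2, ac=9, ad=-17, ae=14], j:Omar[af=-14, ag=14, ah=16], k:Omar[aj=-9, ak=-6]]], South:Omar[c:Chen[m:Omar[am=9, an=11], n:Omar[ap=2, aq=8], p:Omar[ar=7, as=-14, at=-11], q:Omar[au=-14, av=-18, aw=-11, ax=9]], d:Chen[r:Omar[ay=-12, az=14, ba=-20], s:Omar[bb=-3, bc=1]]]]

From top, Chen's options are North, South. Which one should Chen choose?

North

e (Omar): max(17, -12) = 17
f (Omar): max(6, -10) = 6
g (Omar): max(11, -7, 9, 5) = 11
a (Chen): min(17, 6, 11) = 6
h (Omar): max(2, 9, -17, 14) = 14
j (Omar): max(-14, 14, 16) = 16
k (Omar): max(-9, -6) = -6
b (Chen): min(14, 16, -6) = -6
North (Omar): max(6, -6) = 6
m (Omar): max(9, 11) = 11
n (Omar): max(2, 8) = 8
p (Omar): max(7, -14, -11) = 7
q (Omar): max(-14, -18, -11, 9) = 9
c (Chen): min(11, 8, 7, 9) = 7
r (Omar): max(-12, 14, -20) = 14
s (Omar): max(-3, 1) = 1
d (Chen): min(14, 1) = 1
South (Omar): max(7, 1) = 7
top (Chen): min(6, 7) = 6
Chen at top wants the lowest of {North=6, South=7}, so chooses North.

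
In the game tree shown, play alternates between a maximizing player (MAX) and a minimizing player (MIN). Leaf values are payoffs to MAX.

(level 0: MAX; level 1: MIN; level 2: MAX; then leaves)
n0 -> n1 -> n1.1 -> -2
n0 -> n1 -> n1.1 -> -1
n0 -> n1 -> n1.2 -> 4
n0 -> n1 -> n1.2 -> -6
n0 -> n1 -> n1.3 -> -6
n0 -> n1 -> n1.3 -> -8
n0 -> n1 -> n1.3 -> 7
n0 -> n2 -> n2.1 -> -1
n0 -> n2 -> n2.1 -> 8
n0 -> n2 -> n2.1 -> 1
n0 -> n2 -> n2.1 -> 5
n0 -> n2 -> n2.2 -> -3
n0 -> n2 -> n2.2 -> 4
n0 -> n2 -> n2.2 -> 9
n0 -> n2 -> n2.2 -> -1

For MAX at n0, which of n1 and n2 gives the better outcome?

n2

n1.1 (MAX): max(-2, -1) = -1
n1.2 (MAX): max(4, -6) = 4
n1.3 (MAX): max(-6, -8, 7) = 7
n1 (MIN): min(-1, 4, 7) = -1
n2.1 (MAX): max(-1, 8, 1, 5) = 8
n2.2 (MAX): max(-3, 4, 9, -1) = 9
n2 (MIN): min(8, 9) = 8
MAX prefers the higher value; n1=-1, n2=8. n2 is better since 8 > -1.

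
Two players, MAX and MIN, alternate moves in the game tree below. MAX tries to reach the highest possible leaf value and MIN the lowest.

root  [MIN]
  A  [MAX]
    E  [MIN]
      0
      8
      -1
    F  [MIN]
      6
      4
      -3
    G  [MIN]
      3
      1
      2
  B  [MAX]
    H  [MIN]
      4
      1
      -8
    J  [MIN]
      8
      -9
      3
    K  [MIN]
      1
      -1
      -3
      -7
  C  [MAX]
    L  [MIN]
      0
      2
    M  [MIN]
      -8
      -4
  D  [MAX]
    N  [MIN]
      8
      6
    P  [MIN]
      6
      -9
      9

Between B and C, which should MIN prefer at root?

B

H (MIN): min(4, 1, -8) = -8
J (MIN): min(8, -9, 3) = -9
K (MIN): min(1, -1, -3, -7) = -7
B (MAX): max(-8, -9, -7) = -7
L (MIN): min(0, 2) = 0
M (MIN): min(-8, -4) = -8
C (MAX): max(0, -8) = 0
MIN prefers the lower value; B=-7, C=0. B is better since -7 < 0.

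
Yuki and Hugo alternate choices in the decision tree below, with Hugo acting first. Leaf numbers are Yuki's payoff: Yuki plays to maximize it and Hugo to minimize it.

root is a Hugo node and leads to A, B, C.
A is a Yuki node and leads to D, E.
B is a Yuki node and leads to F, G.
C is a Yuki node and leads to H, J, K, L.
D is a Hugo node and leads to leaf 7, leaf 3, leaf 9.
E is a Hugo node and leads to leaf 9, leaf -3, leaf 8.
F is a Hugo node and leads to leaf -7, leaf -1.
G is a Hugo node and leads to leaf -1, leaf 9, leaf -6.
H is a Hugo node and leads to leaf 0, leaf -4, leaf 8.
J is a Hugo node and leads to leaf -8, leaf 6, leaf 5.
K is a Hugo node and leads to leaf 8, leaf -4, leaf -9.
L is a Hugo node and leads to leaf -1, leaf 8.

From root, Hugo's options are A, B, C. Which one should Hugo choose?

B

D (Hugo): min(7, 3, 9) = 3
E (Hugo): min(9, -3, 8) = -3
A (Yuki): max(3, -3) = 3
F (Hugo): min(-7, -1) = -7
G (Hugo): min(-1, 9, -6) = -6
B (Yuki): max(-7, -6) = -6
H (Hugo): min(0, -4, 8) = -4
J (Hugo): min(-8, 6, 5) = -8
K (Hugo): min(8, -4, -9) = -9
L (Hugo): min(-1, 8) = -1
C (Yuki): max(-4, -8, -9, -1) = -1
root (Hugo): min(3, -6, -1) = -6
Hugo at root wants the lowest of {A=3, B=-6, C=-1}, so chooses B.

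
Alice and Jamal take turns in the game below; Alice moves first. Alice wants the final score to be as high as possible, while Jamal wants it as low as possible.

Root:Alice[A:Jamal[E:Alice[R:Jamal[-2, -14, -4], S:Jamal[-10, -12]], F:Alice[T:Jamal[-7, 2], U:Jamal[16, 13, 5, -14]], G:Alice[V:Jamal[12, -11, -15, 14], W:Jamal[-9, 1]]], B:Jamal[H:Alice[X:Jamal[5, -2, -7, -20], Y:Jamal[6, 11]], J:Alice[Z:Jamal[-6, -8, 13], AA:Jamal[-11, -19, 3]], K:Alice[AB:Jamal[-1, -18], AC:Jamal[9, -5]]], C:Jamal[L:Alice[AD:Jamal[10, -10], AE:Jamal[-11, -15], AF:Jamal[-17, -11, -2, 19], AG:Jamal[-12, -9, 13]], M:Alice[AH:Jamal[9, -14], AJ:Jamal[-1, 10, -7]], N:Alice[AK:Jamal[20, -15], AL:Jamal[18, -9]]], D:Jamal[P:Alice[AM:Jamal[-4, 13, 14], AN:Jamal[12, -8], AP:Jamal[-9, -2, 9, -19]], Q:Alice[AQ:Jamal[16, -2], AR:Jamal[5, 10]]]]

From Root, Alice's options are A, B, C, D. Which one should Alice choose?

D

R (Jamal): min(-2, -14, -4) = -14
S (Jamal): min(-10, -12) = -12
E (Alice): max(-14, -12) = -12
T (Jamal): min(-7, 2) = -7
U (Jamal): min(16, 13, 5, -14) = -14
F (Alice): max(-7, -14) = -7
V (Jamal): min(12, -11, -15, 14) = -15
W (Jamal): min(-9, 1) = -9
G (Alice): max(-15, -9) = -9
A (Jamal): min(-12, -7, -9) = -12
X (Jamal): min(5, -2, -7, -20) = -20
Y (Jamal): min(6, 11) = 6
H (Alice): max(-20, 6) = 6
Z (Jamal): min(-6, -8, 13) = -8
AA (Jamal): min(-11, -19, 3) = -19
J (Alice): max(-8, -19) = -8
AB (Jamal): min(-1, -18) = -18
AC (Jamal): min(9, -5) = -5
K (Alice): max(-18, -5) = -5
B (Jamal): min(6, -8, -5) = -8
AD (Jamal): min(10, -10) = -10
AE (Jamal): min(-11, -15) = -15
AF (Jamal): min(-17, -11, -2, 19) = -17
AG (Jamal): min(-12, -9, 13) = -12
L (Alice): max(-10, -15, -17, -12) = -10
AH (Jamal): min(9, -14) = -14
AJ (Jamal): min(-1, 10, -7) = -7
M (Alice): max(-14, -7) = -7
AK (Jamal): min(20, -15) = -15
AL (Jamal): min(18, -9) = -9
N (Alice): max(-15, -9) = -9
C (Jamal): min(-10, -7, -9) = -10
AM (Jamal): min(-4, 13, 14) = -4
AN (Jamal): min(12, -8) = -8
AP (Jamal): min(-9, -2, 9, -19) = -19
P (Alice): max(-4, -8, -19) = -4
AQ (Jamal): min(16, -2) = -2
AR (Jamal): min(5, 10) = 5
Q (Alice): max(-2, 5) = 5
D (Jamal): min(-4, 5) = -4
Root (Alice): max(-12, -8, -10, -4) = -4
Alice at Root wants the highest of {A=-12, B=-8, C=-10, D=-4}, so chooses D.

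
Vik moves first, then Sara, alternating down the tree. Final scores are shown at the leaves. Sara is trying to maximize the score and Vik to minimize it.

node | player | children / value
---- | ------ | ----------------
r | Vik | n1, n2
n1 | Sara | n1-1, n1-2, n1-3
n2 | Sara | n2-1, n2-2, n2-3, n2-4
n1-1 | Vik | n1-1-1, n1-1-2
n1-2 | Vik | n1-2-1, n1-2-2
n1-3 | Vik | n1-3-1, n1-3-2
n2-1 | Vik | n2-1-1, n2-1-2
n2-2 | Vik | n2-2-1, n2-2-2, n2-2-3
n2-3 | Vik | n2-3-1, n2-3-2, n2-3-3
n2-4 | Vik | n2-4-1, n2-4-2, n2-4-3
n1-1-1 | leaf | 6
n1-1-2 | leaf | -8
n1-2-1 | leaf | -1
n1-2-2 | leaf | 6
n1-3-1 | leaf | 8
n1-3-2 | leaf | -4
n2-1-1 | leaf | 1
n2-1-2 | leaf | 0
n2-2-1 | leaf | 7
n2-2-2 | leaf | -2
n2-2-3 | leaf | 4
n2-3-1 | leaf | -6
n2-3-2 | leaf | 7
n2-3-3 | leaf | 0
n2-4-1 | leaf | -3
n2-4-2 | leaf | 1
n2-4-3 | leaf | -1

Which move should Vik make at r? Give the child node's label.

n1-1 (Vik): min(6, -8) = -8
n1-2 (Vik): min(-1, 6) = -1
n1-3 (Vik): min(8, -4) = -4
n1 (Sara): max(-8, -1, -4) = -1
n2-1 (Vik): min(1, 0) = 0
n2-2 (Vik): min(7, -2, 4) = -2
n2-3 (Vik): min(-6, 7, 0) = -6
n2-4 (Vik): min(-3, 1, -1) = -3
n2 (Sara): max(0, -2, -6, -3) = 0
r (Vik): min(-1, 0) = -1
Vik at r wants the lowest of {n1=-1, n2=0}, so chooses n1.

n1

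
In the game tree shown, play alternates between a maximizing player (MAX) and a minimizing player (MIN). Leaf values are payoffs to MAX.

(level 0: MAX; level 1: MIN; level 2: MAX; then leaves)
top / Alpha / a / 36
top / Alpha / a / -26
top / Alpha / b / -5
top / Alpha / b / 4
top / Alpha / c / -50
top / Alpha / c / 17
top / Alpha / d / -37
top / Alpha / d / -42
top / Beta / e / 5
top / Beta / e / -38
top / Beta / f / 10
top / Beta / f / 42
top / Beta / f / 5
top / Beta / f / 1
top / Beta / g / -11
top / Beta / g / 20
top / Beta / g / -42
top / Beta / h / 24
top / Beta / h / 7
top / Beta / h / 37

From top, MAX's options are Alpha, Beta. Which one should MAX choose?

Beta

a (MAX): max(36, -26) = 36
b (MAX): max(-5, 4) = 4
c (MAX): max(-50, 17) = 17
d (MAX): max(-37, -42) = -37
Alpha (MIN): min(36, 4, 17, -37) = -37
e (MAX): max(5, -38) = 5
f (MAX): max(10, 42, 5, 1) = 42
g (MAX): max(-11, 20, -42) = 20
h (MAX): max(24, 7, 37) = 37
Beta (MIN): min(5, 42, 20, 37) = 5
top (MAX): max(-37, 5) = 5
MAX at top wants the highest of {Alpha=-37, Beta=5}, so chooses Beta.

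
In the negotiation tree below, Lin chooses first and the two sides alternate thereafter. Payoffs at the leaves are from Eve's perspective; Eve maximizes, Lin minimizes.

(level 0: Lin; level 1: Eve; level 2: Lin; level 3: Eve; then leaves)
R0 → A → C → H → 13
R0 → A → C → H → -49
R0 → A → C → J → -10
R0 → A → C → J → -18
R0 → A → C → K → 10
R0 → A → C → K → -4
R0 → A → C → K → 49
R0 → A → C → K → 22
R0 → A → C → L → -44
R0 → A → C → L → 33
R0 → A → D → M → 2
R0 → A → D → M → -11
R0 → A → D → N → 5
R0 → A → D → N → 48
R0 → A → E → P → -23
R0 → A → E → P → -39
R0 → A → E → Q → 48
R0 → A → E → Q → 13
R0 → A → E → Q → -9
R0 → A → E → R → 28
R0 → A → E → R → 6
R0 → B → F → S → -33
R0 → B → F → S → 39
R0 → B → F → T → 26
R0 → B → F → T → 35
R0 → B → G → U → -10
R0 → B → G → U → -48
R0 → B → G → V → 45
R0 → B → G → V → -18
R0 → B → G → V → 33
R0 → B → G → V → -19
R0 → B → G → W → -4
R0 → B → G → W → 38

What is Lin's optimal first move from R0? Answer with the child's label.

A

H (Eve): max(13, -49) = 13
J (Eve): max(-10, -18) = -10
K (Eve): max(10, -4, 49, 22) = 49
L (Eve): max(-44, 33) = 33
C (Lin): min(13, -10, 49, 33) = -10
M (Eve): max(2, -11) = 2
N (Eve): max(5, 48) = 48
D (Lin): min(2, 48) = 2
P (Eve): max(-23, -39) = -23
Q (Eve): max(48, 13, -9) = 48
R (Eve): max(28, 6) = 28
E (Lin): min(-23, 48, 28) = -23
A (Eve): max(-10, 2, -23) = 2
S (Eve): max(-33, 39) = 39
T (Eve): max(26, 35) = 35
F (Lin): min(39, 35) = 35
U (Eve): max(-10, -48) = -10
V (Eve): max(45, -18, 33, -19) = 45
W (Eve): max(-4, 38) = 38
G (Lin): min(-10, 45, 38) = -10
B (Eve): max(35, -10) = 35
R0 (Lin): min(2, 35) = 2
Lin at R0 wants the lowest of {A=2, B=35}, so chooses A.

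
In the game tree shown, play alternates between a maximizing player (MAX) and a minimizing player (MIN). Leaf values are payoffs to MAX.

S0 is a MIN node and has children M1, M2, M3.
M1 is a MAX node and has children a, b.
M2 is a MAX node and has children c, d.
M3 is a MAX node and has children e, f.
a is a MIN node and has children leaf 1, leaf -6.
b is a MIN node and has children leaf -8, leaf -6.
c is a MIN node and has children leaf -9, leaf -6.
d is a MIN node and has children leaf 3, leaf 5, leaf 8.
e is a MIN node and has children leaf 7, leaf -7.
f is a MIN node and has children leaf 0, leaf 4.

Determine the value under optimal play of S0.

-6

a (MIN): min(1, -6) = -6
b (MIN): min(-8, -6) = -8
M1 (MAX): max(-6, -8) = -6
c (MIN): min(-9, -6) = -9
d (MIN): min(3, 5, 8) = 3
M2 (MAX): max(-9, 3) = 3
e (MIN): min(7, -7) = -7
f (MIN): min(0, 4) = 0
M3 (MAX): max(-7, 0) = 0
S0 (MIN): min(-6, 3, 0) = -6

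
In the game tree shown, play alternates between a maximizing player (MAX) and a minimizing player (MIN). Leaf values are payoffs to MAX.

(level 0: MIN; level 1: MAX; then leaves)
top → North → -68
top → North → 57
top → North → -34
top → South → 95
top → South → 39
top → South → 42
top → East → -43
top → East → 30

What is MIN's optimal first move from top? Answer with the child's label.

East

North (MAX): max(-68, 57, -34) = 57
South (MAX): max(95, 39, 42) = 95
East (MAX): max(-43, 30) = 30
top (MIN): min(57, 95, 30) = 30
MIN at top wants the lowest of {North=57, South=95, East=30}, so chooses East.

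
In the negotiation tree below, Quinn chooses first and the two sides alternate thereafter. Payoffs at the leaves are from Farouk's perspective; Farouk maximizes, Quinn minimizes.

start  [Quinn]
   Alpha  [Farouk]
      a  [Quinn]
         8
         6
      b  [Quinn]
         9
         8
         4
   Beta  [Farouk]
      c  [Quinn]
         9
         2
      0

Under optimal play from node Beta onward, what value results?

2

c (Quinn): min(9, 2) = 2
Beta (Farouk): max(2, 0) = 2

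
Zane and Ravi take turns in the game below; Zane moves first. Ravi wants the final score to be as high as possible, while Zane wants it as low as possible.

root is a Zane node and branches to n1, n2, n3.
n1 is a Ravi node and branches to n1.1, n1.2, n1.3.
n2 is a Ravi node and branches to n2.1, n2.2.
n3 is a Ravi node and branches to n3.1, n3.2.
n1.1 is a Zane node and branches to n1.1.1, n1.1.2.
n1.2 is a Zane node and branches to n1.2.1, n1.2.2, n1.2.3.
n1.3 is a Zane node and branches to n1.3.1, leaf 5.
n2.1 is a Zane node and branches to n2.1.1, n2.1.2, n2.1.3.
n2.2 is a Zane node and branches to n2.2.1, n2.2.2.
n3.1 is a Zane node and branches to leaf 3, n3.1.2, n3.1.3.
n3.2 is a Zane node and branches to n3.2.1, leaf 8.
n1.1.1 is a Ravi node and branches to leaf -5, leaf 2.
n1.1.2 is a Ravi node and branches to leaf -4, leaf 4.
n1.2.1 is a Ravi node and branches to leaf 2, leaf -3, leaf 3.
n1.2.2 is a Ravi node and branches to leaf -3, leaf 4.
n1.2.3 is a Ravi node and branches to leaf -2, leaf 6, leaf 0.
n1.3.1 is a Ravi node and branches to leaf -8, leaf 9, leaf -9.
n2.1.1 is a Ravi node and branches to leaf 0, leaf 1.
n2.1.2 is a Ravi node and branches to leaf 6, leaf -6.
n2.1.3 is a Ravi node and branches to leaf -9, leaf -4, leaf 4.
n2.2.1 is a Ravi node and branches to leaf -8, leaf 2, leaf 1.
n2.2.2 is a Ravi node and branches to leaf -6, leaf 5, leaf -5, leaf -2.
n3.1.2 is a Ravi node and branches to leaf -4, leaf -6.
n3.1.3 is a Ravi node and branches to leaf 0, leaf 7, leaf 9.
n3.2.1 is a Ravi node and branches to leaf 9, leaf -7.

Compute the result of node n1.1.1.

2

n1.1.1 (Ravi): max(-5, 2) = 2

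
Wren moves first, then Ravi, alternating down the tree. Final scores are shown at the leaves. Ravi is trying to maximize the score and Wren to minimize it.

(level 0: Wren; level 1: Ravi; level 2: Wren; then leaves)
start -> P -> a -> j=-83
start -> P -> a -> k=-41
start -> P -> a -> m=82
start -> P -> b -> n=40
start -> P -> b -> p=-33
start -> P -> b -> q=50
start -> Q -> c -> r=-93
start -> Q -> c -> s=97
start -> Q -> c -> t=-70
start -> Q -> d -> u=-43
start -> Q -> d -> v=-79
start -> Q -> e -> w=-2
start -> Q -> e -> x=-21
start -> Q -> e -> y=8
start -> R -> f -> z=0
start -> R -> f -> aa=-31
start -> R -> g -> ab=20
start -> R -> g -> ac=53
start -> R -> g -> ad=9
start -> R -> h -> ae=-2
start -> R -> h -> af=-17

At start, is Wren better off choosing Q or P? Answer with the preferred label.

P

c (Wren): min(-93, 97, -70) = -93
d (Wren): min(-43, -79) = -79
e (Wren): min(-2, -21, 8) = -21
Q (Ravi): max(-93, -79, -21) = -21
a (Wren): min(-83, -41, 82) = -83
b (Wren): min(40, -33, 50) = -33
P (Ravi): max(-83, -33) = -33
Wren prefers the lower value; Q=-21, P=-33. P is better since -33 < -21.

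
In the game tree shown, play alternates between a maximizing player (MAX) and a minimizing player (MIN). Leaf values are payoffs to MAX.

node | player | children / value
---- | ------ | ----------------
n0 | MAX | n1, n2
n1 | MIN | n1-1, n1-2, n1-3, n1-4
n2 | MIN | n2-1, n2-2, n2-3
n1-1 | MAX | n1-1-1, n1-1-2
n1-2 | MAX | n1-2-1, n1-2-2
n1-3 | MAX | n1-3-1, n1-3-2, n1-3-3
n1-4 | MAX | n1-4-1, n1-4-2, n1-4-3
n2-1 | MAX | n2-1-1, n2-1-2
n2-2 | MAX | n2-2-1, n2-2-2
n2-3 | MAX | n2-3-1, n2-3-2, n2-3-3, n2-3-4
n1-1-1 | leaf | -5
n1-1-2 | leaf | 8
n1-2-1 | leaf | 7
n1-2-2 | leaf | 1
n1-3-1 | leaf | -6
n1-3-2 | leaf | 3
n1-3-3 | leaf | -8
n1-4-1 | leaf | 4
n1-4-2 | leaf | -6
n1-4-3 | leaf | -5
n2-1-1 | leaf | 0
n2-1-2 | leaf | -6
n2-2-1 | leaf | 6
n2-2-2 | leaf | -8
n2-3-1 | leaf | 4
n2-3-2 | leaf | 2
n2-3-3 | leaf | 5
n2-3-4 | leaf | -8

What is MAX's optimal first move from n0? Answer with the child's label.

n1-1 (MAX): max(-5, 8) = 8
n1-2 (MAX): max(7, 1) = 7
n1-3 (MAX): max(-6, 3, -8) = 3
n1-4 (MAX): max(4, -6, -5) = 4
n1 (MIN): min(8, 7, 3, 4) = 3
n2-1 (MAX): max(0, -6) = 0
n2-2 (MAX): max(6, -8) = 6
n2-3 (MAX): max(4, 2, 5, -8) = 5
n2 (MIN): min(0, 6, 5) = 0
n0 (MAX): max(3, 0) = 3
MAX at n0 wants the highest of {n1=3, n2=0}, so chooses n1.

n1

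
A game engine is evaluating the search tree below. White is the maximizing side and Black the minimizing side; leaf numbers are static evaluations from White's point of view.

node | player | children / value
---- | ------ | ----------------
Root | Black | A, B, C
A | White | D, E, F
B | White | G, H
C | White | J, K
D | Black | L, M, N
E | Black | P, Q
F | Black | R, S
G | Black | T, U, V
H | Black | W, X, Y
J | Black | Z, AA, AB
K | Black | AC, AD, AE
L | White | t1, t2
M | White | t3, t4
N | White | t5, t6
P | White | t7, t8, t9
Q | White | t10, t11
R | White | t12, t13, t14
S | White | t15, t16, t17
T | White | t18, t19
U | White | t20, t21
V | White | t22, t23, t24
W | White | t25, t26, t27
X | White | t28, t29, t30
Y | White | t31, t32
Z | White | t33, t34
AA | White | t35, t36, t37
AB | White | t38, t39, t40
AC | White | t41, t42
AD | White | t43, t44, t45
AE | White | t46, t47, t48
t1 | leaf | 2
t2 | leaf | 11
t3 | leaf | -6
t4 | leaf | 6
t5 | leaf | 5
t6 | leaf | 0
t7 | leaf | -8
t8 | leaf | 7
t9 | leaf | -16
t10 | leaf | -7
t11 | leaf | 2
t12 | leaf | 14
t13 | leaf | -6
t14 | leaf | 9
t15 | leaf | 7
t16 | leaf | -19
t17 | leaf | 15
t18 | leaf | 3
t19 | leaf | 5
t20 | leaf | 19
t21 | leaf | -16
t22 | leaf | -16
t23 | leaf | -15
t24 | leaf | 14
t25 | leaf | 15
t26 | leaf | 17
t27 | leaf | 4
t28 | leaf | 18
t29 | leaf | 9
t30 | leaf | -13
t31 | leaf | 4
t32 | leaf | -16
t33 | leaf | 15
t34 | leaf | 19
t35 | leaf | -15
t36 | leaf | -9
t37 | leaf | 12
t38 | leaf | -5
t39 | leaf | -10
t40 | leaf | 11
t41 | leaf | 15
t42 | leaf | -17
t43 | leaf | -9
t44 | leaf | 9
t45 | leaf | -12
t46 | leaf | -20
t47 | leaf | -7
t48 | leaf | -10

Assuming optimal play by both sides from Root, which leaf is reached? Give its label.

L (White): max(2, 11) = 11
M (White): max(-6, 6) = 6
N (White): max(5, 0) = 5
D (Black): min(11, 6, 5) = 5
P (White): max(-8, 7, -16) = 7
Q (White): max(-7, 2) = 2
E (Black): min(7, 2) = 2
R (White): max(14, -6, 9) = 14
S (White): max(7, -19, 15) = 15
F (Black): min(14, 15) = 14
A (White): max(5, 2, 14) = 14
T (White): max(3, 5) = 5
U (White): max(19, -16) = 19
V (White): max(-16, -15, 14) = 14
G (Black): min(5, 19, 14) = 5
W (White): max(15, 17, 4) = 17
X (White): max(18, 9, -13) = 18
Y (White): max(4, -16) = 4
H (Black): min(17, 18, 4) = 4
B (White): max(5, 4) = 5
Z (White): max(15, 19) = 19
AA (White): max(-15, -9, 12) = 12
AB (White): max(-5, -10, 11) = 11
J (Black): min(19, 12, 11) = 11
AC (White): max(15, -17) = 15
AD (White): max(-9, 9, -12) = 9
AE (White): max(-20, -7, -10) = -7
K (Black): min(15, 9, -7) = -7
C (White): max(11, -7) = 11
Root (Black): min(14, 5, 11) = 5
At Root, Black picks B (lowest: 5).
At B, White picks G (highest: 5).
At G, Black picks T (lowest: 5).
At T, White picks t19 (highest: 5).
Terminal value 5.

t19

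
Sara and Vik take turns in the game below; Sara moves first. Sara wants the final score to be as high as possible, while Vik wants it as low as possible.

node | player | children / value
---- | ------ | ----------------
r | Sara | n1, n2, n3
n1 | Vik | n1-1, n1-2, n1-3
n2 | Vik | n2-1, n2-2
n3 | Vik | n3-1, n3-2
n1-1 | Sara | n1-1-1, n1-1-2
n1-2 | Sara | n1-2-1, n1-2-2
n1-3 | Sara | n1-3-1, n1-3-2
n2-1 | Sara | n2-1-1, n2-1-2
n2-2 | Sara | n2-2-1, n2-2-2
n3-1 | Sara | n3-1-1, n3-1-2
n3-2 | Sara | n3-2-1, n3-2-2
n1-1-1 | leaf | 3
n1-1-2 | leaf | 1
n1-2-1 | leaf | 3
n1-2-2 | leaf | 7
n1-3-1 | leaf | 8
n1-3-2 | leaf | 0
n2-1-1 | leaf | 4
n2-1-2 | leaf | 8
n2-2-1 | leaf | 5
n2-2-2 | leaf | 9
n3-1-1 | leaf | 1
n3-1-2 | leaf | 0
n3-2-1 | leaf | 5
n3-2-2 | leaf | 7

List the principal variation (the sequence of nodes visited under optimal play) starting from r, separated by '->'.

r -> n2 -> n2-1 -> n2-1-2

n1-1 (Sara): max(3, 1) = 3
n1-2 (Sara): max(3, 7) = 7
n1-3 (Sara): max(8, 0) = 8
n1 (Vik): min(3, 7, 8) = 3
n2-1 (Sara): max(4, 8) = 8
n2-2 (Sara): max(5, 9) = 9
n2 (Vik): min(8, 9) = 8
n3-1 (Sara): max(1, 0) = 1
n3-2 (Sara): max(5, 7) = 7
n3 (Vik): min(1, 7) = 1
r (Sara): max(3, 8, 1) = 8
At r, Sara picks n2 (highest: 8).
At n2, Vik picks n2-1 (lowest: 8).
At n2-1, Sara picks n2-1-2 (highest: 8).
Terminal value 8.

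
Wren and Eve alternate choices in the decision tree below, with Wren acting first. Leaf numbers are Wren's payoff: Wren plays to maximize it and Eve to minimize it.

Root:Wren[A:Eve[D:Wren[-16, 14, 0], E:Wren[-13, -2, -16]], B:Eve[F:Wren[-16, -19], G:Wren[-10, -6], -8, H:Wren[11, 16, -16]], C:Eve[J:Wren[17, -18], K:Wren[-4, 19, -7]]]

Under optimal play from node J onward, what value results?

J (Wren): max(17, -18) = 17

17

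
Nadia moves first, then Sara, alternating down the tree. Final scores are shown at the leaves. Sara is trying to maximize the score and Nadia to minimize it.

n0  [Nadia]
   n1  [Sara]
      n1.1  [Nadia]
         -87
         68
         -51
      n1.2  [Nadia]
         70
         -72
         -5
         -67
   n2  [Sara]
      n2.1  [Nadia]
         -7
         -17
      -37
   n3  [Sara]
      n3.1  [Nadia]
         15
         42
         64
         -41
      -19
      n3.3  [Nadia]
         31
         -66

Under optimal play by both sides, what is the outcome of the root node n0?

n1.1 (Nadia): min(-87, 68, -51) = -87
n1.2 (Nadia): min(70, -72, -5, -67) = -72
n1 (Sara): max(-87, -72) = -72
n2.1 (Nadia): min(-7, -17) = -17
n2 (Sara): max(-17, -37) = -17
n3.1 (Nadia): min(15, 42, 64, -41) = -41
n3.3 (Nadia): min(31, -66) = -66
n3 (Sara): max(-41, -19, -66) = -19
n0 (Nadia): min(-72, -17, -19) = -72

-72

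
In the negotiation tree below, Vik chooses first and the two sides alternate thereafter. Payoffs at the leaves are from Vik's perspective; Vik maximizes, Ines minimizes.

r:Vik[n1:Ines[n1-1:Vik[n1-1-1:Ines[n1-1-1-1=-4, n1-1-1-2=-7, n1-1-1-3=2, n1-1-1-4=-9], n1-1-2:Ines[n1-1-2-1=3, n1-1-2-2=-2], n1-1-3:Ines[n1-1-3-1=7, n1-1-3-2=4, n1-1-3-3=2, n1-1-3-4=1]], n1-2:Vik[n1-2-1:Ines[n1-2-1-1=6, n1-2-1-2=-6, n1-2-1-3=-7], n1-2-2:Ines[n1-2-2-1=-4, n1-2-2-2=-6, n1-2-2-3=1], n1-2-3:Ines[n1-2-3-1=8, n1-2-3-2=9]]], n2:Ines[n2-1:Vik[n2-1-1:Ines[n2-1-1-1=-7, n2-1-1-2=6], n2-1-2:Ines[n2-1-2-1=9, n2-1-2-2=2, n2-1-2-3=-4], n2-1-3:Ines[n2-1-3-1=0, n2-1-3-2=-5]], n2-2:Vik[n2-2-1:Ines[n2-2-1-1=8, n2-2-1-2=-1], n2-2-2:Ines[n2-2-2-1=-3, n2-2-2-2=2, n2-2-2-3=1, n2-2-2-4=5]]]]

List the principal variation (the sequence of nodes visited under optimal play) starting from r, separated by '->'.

n1-1-1 (Ines): min(-4, -7, 2, -9) = -9
n1-1-2 (Ines): min(3, -2) = -2
n1-1-3 (Ines): min(7, 4, 2, 1) = 1
n1-1 (Vik): max(-9, -2, 1) = 1
n1-2-1 (Ines): min(6, -6, -7) = -7
n1-2-2 (Ines): min(-4, -6, 1) = -6
n1-2-3 (Ines): min(8, 9) = 8
n1-2 (Vik): max(-7, -6, 8) = 8
n1 (Ines): min(1, 8) = 1
n2-1-1 (Ines): min(-7, 6) = -7
n2-1-2 (Ines): min(9, 2, -4) = -4
n2-1-3 (Ines): min(0, -5) = -5
n2-1 (Vik): max(-7, -4, -5) = -4
n2-2-1 (Ines): min(8, -1) = -1
n2-2-2 (Ines): min(-3, 2, 1, 5) = -3
n2-2 (Vik): max(-1, -3) = -1
n2 (Ines): min(-4, -1) = -4
r (Vik): max(1, -4) = 1
At r, Vik picks n1 (highest: 1).
At n1, Ines picks n1-1 (lowest: 1).
At n1-1, Vik picks n1-1-3 (highest: 1).
At n1-1-3, Ines picks n1-1-3-4 (lowest: 1).
Terminal value 1.

r -> n1 -> n1-1 -> n1-1-3 -> n1-1-3-4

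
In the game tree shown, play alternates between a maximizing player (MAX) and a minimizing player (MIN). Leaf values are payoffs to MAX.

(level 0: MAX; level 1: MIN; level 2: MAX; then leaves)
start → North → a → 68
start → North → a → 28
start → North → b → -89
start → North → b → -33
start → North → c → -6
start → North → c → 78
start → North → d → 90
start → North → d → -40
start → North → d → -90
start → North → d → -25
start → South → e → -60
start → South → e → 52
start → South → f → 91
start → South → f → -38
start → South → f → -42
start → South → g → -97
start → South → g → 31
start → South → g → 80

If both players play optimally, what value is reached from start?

52

a (MAX): max(68, 28) = 68
b (MAX): max(-89, -33) = -33
c (MAX): max(-6, 78) = 78
d (MAX): max(90, -40, -90, -25) = 90
North (MIN): min(68, -33, 78, 90) = -33
e (MAX): max(-60, 52) = 52
f (MAX): max(91, -38, -42) = 91
g (MAX): max(-97, 31, 80) = 80
South (MIN): min(52, 91, 80) = 52
start (MAX): max(-33, 52) = 52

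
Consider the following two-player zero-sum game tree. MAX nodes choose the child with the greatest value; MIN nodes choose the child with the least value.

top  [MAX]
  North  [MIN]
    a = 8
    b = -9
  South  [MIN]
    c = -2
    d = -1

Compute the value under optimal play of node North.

-9

North (MIN): min(8, -9) = -9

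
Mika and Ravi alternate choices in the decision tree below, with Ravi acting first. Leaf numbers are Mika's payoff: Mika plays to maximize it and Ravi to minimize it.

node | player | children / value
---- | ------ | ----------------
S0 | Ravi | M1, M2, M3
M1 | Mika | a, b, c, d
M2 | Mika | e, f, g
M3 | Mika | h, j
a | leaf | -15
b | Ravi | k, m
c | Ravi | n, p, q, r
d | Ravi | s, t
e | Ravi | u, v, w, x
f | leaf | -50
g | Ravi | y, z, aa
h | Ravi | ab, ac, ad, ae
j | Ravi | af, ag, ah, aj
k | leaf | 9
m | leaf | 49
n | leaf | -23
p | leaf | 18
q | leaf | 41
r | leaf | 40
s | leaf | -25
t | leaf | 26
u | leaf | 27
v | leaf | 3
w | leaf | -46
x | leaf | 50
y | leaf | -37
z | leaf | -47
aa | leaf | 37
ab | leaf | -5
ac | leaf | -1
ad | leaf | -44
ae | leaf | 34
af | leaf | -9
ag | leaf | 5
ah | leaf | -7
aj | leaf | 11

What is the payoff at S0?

b (Ravi): min(9, 49) = 9
c (Ravi): min(-23, 18, 41, 40) = -23
d (Ravi): min(-25, 26) = -25
M1 (Mika): max(-15, 9, -23, -25) = 9
e (Ravi): min(27, 3, -46, 50) = -46
g (Ravi): min(-37, -47, 37) = -47
M2 (Mika): max(-46, -50, -47) = -46
h (Ravi): min(-5, -1, -44, 34) = -44
j (Ravi): min(-9, 5, -7, 11) = -9
M3 (Mika): max(-44, -9) = -9
S0 (Ravi): min(9, -46, -9) = -46

-46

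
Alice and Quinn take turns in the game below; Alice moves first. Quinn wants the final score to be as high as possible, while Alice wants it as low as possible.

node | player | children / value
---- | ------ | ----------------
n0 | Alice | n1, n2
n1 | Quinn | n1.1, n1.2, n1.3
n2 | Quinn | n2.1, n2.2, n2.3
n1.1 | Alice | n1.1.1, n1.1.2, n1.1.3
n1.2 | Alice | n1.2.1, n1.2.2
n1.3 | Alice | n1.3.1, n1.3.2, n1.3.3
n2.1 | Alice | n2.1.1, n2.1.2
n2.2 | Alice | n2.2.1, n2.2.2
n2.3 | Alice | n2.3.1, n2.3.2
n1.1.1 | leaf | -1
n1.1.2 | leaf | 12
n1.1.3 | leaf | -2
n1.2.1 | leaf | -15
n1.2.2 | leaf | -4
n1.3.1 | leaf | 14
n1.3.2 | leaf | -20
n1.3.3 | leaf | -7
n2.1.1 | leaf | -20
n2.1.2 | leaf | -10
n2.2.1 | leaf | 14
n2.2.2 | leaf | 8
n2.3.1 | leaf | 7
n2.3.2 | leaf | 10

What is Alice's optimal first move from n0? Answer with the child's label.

n1

n1.1 (Alice): min(-1, 12, -2) = -2
n1.2 (Alice): min(-15, -4) = -15
n1.3 (Alice): min(14, -20, -7) = -20
n1 (Quinn): max(-2, -15, -20) = -2
n2.1 (Alice): min(-20, -10) = -20
n2.2 (Alice): min(14, 8) = 8
n2.3 (Alice): min(7, 10) = 7
n2 (Quinn): max(-20, 8, 7) = 8
n0 (Alice): min(-2, 8) = -2
Alice at n0 wants the lowest of {n1=-2, n2=8}, so chooses n1.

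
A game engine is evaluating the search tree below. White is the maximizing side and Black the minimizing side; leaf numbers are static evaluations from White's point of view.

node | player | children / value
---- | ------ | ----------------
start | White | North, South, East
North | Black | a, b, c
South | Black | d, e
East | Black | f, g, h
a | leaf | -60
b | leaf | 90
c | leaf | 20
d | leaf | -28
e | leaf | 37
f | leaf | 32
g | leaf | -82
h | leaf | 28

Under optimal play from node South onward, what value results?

South (Black): min(-28, 37) = -28

-28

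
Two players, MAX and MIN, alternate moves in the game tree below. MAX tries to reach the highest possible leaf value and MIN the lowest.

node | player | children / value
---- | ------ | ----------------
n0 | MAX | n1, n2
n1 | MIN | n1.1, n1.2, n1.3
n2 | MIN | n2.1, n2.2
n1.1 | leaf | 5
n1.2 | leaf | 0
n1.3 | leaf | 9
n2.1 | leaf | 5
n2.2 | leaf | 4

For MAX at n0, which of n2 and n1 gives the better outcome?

n2 (MIN): min(5, 4) = 4
n1 (MIN): min(5, 0, 9) = 0
MAX prefers the higher value; n2=4, n1=0. n2 is better since 4 > 0.

n2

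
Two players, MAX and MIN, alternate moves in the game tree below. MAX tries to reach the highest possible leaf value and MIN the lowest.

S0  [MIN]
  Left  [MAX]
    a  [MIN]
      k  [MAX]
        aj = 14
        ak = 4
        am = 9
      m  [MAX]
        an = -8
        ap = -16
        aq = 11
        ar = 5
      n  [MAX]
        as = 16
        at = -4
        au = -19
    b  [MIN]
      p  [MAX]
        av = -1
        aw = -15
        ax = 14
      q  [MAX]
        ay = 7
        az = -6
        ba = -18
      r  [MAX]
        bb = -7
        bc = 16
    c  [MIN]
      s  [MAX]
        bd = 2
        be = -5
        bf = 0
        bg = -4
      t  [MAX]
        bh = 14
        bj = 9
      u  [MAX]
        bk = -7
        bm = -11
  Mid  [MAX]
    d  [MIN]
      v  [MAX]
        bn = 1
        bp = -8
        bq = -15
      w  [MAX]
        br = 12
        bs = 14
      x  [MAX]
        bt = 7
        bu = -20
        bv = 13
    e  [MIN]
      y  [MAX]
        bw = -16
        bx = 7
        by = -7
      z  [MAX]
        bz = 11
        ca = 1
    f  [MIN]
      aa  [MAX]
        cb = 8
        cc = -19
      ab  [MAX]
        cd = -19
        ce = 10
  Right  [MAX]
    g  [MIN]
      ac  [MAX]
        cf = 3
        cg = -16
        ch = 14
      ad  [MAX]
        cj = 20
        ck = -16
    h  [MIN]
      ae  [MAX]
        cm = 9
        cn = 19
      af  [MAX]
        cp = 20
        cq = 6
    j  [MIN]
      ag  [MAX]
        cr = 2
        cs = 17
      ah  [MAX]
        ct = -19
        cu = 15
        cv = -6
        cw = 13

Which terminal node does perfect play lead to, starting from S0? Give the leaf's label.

cb

k (MAX): max(14, 4, 9) = 14
m (MAX): max(-8, -16, 11, 5) = 11
n (MAX): max(16, -4, -19) = 16
a (MIN): min(14, 11, 16) = 11
p (MAX): max(-1, -15, 14) = 14
q (MAX): max(7, -6, -18) = 7
r (MAX): max(-7, 16) = 16
b (MIN): min(14, 7, 16) = 7
s (MAX): max(2, -5, 0, -4) = 2
t (MAX): max(14, 9) = 14
u (MAX): max(-7, -11) = -7
c (MIN): min(2, 14, -7) = -7
Left (MAX): max(11, 7, -7) = 11
v (MAX): max(1, -8, -15) = 1
w (MAX): max(12, 14) = 14
x (MAX): max(7, -20, 13) = 13
d (MIN): min(1, 14, 13) = 1
y (MAX): max(-16, 7, -7) = 7
z (MAX): max(11, 1) = 11
e (MIN): min(7, 11) = 7
aa (MAX): max(8, -19) = 8
ab (MAX): max(-19, 10) = 10
f (MIN): min(8, 10) = 8
Mid (MAX): max(1, 7, 8) = 8
ac (MAX): max(3, -16, 14) = 14
ad (MAX): max(20, -16) = 20
g (MIN): min(14, 20) = 14
ae (MAX): max(9, 19) = 19
af (MAX): max(20, 6) = 20
h (MIN): min(19, 20) = 19
ag (MAX): max(2, 17) = 17
ah (MAX): max(-19, 15, -6, 13) = 15
j (MIN): min(17, 15) = 15
Right (MAX): max(14, 19, 15) = 19
S0 (MIN): min(11, 8, 19) = 8
At S0, MIN picks Mid (lowest: 8).
At Mid, MAX picks f (highest: 8).
At f, MIN picks aa (lowest: 8).
At aa, MAX picks cb (highest: 8).
Terminal value 8.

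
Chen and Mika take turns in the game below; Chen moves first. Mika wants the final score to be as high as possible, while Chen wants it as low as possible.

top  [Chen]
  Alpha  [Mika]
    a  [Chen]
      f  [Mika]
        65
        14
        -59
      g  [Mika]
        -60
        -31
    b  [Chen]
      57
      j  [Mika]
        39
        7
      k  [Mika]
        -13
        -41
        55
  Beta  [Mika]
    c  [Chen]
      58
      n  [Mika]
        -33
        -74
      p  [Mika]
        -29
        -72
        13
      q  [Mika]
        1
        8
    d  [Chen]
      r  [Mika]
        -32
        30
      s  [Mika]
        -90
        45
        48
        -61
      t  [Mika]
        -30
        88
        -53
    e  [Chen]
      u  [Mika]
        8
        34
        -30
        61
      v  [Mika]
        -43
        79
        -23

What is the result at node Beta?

n (Mika): max(-33, -74) = -33
p (Mika): max(-29, -72, 13) = 13
q (Mika): max(1, 8) = 8
c (Chen): min(58, -33, 13, 8) = -33
r (Mika): max(-32, 30) = 30
s (Mika): max(-90, 45, 48, -61) = 48
t (Mika): max(-30, 88, -53) = 88
d (Chen): min(30, 48, 88) = 30
u (Mika): max(8, 34, -30, 61) = 61
v (Mika): max(-43, 79, -23) = 79
e (Chen): min(61, 79) = 61
Beta (Mika): max(-33, 30, 61) = 61

61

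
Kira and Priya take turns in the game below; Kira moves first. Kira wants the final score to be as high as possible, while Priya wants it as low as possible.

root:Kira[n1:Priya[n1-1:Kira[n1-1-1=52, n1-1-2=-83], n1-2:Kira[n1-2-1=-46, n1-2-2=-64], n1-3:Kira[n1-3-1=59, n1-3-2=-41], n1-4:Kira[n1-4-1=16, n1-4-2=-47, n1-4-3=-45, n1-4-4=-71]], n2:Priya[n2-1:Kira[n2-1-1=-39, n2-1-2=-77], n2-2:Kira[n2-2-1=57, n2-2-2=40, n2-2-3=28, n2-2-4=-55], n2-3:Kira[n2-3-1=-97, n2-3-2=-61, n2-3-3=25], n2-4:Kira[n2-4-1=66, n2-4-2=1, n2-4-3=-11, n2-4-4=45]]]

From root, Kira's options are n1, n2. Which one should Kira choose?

n2

n1-1 (Kira): max(52, -83) = 52
n1-2 (Kira): max(-46, -64) = -46
n1-3 (Kira): max(59, -41) = 59
n1-4 (Kira): max(16, -47, -45, -71) = 16
n1 (Priya): min(52, -46, 59, 16) = -46
n2-1 (Kira): max(-39, -77) = -39
n2-2 (Kira): max(57, 40, 28, -55) = 57
n2-3 (Kira): max(-97, -61, 25) = 25
n2-4 (Kira): max(66, 1, -11, 45) = 66
n2 (Priya): min(-39, 57, 25, 66) = -39
root (Kira): max(-46, -39) = -39
Kira at root wants the highest of {n1=-46, n2=-39}, so chooses n2.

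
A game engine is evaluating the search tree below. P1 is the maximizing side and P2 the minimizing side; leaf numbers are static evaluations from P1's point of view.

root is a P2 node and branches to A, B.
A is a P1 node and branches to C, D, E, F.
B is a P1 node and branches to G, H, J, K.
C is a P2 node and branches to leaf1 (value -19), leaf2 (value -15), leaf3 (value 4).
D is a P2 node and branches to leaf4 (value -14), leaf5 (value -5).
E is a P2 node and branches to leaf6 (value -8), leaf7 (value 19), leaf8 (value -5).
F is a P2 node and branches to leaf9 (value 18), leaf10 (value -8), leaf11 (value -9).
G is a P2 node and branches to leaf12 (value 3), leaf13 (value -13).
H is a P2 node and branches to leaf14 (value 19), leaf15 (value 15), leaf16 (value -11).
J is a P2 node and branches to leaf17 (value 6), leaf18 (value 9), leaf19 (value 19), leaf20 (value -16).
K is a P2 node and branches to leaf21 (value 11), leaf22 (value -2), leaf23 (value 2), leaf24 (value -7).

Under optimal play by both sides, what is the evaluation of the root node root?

C (P2): min(-19, -15, 4) = -19
D (P2): min(-14, -5) = -14
E (P2): min(-8, 19, -5) = -8
F (P2): min(18, -8, -9) = -9
A (P1): max(-19, -14, -8, -9) = -8
G (P2): min(3, -13) = -13
H (P2): min(19, 15, -11) = -11
J (P2): min(6, 9, 19, -16) = -16
K (P2): min(11, -2, 2, -7) = -7
B (P1): max(-13, -11, -16, -7) = -7
root (P2): min(-8, -7) = -8

-8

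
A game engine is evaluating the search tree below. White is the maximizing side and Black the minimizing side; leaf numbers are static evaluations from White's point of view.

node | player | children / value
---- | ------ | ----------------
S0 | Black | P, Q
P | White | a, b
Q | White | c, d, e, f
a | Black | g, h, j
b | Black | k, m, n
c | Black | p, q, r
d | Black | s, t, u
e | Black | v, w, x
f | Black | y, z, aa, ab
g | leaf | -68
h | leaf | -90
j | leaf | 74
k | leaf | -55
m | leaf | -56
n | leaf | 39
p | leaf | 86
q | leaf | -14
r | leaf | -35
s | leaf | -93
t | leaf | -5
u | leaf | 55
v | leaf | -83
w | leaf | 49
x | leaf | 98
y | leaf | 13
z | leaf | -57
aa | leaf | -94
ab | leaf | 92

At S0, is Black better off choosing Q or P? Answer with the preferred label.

c (Black): min(86, -14, -35) = -35
d (Black): min(-93, -5, 55) = -93
e (Black): min(-83, 49, 98) = -83
f (Black): min(13, -57, -94, 92) = -94
Q (White): max(-35, -93, -83, -94) = -35
a (Black): min(-68, -90, 74) = -90
b (Black): min(-55, -56, 39) = -56
P (White): max(-90, -56) = -56
Black prefers the lower value; Q=-35, P=-56. P is better since -56 < -35.

P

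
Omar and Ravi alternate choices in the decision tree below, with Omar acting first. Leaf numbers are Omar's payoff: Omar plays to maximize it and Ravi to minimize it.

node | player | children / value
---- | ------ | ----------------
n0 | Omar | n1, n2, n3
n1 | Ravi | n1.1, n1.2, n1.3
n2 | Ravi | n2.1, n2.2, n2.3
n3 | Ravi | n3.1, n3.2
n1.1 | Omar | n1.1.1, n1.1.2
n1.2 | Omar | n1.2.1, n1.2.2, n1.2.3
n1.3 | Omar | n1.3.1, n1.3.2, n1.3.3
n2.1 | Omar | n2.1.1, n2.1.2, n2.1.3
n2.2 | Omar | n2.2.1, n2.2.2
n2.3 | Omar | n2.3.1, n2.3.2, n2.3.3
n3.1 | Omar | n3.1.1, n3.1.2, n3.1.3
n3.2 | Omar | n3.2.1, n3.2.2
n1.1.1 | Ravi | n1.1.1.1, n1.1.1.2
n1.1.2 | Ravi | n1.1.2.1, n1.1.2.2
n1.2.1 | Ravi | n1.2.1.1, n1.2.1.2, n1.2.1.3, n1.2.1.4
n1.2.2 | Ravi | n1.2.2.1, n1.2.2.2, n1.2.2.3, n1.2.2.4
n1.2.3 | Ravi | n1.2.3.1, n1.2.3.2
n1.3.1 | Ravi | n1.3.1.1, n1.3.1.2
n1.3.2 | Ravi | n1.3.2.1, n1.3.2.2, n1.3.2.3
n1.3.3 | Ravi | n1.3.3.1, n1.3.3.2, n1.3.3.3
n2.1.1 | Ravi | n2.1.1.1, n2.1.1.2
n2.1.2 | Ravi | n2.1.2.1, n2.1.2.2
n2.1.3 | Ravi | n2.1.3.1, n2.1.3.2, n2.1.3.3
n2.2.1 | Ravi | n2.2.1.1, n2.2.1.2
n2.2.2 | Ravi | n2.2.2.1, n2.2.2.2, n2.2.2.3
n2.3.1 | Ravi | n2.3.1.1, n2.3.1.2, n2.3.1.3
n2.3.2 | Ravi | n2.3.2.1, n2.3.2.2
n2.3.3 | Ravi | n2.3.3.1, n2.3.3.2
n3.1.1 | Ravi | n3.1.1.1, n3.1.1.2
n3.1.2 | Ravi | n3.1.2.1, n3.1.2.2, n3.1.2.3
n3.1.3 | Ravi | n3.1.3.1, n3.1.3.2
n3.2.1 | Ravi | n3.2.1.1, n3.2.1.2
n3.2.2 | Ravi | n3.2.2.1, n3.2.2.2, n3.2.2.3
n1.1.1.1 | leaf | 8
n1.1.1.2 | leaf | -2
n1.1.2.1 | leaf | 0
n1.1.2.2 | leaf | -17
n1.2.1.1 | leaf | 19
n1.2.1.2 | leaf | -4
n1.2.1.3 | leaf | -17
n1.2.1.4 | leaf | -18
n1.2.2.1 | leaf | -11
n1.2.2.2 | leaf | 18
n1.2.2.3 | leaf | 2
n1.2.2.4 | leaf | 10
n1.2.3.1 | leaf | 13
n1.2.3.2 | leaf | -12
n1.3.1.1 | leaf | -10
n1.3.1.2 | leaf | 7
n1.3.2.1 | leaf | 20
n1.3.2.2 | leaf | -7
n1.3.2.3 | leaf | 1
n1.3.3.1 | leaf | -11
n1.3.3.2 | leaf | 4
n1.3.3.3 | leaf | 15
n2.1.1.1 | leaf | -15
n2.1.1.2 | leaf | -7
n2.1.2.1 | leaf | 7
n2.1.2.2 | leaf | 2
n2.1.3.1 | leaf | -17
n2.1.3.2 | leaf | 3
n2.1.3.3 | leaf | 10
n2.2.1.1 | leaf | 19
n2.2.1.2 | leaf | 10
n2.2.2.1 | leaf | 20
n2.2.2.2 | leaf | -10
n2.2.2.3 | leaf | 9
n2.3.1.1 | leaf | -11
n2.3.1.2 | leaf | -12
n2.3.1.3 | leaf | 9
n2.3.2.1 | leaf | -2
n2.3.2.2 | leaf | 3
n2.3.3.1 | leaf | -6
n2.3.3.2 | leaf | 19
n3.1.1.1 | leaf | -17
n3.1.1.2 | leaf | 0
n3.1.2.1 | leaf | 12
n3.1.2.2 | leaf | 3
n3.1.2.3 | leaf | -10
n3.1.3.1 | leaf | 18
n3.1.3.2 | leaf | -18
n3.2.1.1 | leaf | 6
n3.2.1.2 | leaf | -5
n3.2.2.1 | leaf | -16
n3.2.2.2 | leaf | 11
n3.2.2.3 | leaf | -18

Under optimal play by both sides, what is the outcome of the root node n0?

n1.1.1 (Ravi): min(8, -2) = -2
n1.1.2 (Ravi): min(0, -17) = -17
n1.1 (Omar): max(-2, -17) = -2
n1.2.1 (Ravi): min(19, -4, -17, -18) = -18
n1.2.2 (Ravi): min(-11, 18, 2, 10) = -11
n1.2.3 (Ravi): min(13, -12) = -12
n1.2 (Omar): max(-18, -11, -12) = -11
n1.3.1 (Ravi): min(-10, 7) = -10
n1.3.2 (Ravi): min(20, -7, 1) = -7
n1.3.3 (Ravi): min(-11, 4, 15) = -11
n1.3 (Omar): max(-10, -7, -11) = -7
n1 (Ravi): min(-2, -11, -7) = -11
n2.1.1 (Ravi): min(-15, -7) = -15
n2.1.2 (Ravi): min(7, 2) = 2
n2.1.3 (Ravi): min(-17, 3, 10) = -17
n2.1 (Omar): max(-15, 2, -17) = 2
n2.2.1 (Ravi): min(19, 10) = 10
n2.2.2 (Ravi): min(20, -10, 9) = -10
n2.2 (Omar): max(10, -10) = 10
n2.3.1 (Ravi): min(-11, -12, 9) = -12
n2.3.2 (Ravi): min(-2, 3) = -2
n2.3.3 (Ravi): min(-6, 19) = -6
n2.3 (Omar): max(-12, -2, -6) = -2
n2 (Ravi): min(2, 10, -2) = -2
n3.1.1 (Ravi): min(-17, 0) = -17
n3.1.2 (Ravi): min(12, 3, -10) = -10
n3.1.3 (Ravi): min(18, -18) = -18
n3.1 (Omar): max(-17, -10, -18) = -10
n3.2.1 (Ravi): min(6, -5) = -5
n3.2.2 (Ravi): min(-16, 11, -18) = -18
n3.2 (Omar): max(-5, -18) = -5
n3 (Ravi): min(-10, -5) = -10
n0 (Omar): max(-11, -2, -10) = -2

-2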